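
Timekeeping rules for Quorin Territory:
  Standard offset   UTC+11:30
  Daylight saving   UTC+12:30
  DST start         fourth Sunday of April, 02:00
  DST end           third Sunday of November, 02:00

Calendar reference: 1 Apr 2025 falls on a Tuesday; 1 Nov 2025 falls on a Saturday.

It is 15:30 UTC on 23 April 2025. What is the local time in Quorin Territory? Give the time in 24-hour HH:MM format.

1 April 2025 is a Tuesday, so the first Sunday is April 6 and the fourth is April 27.
1 November 2025 is a Saturday, so the first Sunday is November 2 and the third is November 16.
At the standard offset (UTC+11:30), 15:30 UTC + 11h30m = 03:00 Quorin Territory standard time (rolling into the next day, 24 April 2025).
Daylight saving runs 27 April – 16 November; the standard-time date in Quorin Territory, 24 April 2025, is outside that window, so Quorin Territory is on standard time at UTC+11:30.
15:30 UTC + 11h30m = 03:00 local (rolling into the next day, 24 April 2025).

03:00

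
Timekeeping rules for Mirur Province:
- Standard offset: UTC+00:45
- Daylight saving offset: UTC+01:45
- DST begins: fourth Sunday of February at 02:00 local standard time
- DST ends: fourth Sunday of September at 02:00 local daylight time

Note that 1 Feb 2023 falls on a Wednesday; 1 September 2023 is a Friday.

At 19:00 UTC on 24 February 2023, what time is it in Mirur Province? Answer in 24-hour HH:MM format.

1 February 2023 is a Wednesday, so the first Sunday is February 5 and the fourth is February 26.
1 September 2023 is a Friday, so the first Sunday is September 3 and the fourth is September 24.
At the standard offset (UTC+00:45), 19:00 UTC + 0h45m = 19:45 Mirur Province standard time.
The standard-time date in Mirur Province, 24 February 2023, is outside the daylight-saving period (26 February – 24 September), so Mirur Province is on standard time, UTC+00:45.
19:00 UTC + 0h45m = 19:45 local.

19:45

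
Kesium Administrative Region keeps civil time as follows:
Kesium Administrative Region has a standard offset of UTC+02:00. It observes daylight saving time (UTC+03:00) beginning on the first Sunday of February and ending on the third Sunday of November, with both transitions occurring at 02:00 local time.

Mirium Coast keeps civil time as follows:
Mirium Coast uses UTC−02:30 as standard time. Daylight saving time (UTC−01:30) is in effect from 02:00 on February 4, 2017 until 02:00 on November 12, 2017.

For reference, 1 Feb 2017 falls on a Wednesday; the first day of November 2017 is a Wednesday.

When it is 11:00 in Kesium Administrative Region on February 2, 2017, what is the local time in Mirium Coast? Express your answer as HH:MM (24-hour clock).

1 February 2017 is a Wednesday, so the first Sunday is February 5.
1 November 2017 is a Wednesday, so the first Sunday is November 5 and the third is November 19.
February 2, 2017 does not fall between 5 February and 19 November, so daylight saving is not in effect and Kesium Administrative Region is at UTC+02:00.
11:00 Kesium Administrative Region − 2h = 09:00 UTC.
At the standard offset (UTC−02:30), 09:00 UTC − 2h30m = 06:30 Mirium Coast standard time.
Daylight saving runs 4 February – 12 November; the standard-time date in Mirium Coast, February 2, 2017, is outside that window, so Mirium Coast is on standard time at UTC−02:30.
09:00 UTC − 2h30m = 06:30 Mirium Coast.

06:30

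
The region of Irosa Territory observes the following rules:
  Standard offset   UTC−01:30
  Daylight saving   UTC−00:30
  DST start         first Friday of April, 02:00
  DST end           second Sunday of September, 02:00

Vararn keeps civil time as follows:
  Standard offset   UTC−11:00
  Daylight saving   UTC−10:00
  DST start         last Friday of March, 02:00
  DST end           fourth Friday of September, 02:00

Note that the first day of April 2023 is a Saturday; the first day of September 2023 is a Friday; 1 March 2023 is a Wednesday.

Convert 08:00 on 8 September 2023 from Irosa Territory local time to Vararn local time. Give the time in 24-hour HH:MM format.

1 April 2023 is a Saturday, so the first Friday is April 7.
1 September 2023 is a Friday, so the first Sunday is September 3 and the second is September 10.
8 September 2023 falls between 7 April and 10 September, so daylight saving is in effect and Irosa Territory is at UTC−00:30.
08:00 Irosa Territory + 0h30m = 08:30 UTC.
1 March 2023 is a Wednesday, so Fridays fall on 3, 10, 17, 24, 31; the last is March 31.
1 September 2023 is a Friday, so the first Friday is September 1 and the fourth is September 22.
At the standard offset (UTC−11:00), 08:30 UTC − 11h = 21:30 Vararn standard time (rolling into the previous day, 7 September 2023).
The standard-time date in Vararn, 7 September 2023, falls between 31 March and 22 September, so daylight saving is in effect and Vararn is at UTC−10:00.
08:30 UTC − 10h = 22:30 Vararn (rolling into the previous day, 7 September 2023).

22:30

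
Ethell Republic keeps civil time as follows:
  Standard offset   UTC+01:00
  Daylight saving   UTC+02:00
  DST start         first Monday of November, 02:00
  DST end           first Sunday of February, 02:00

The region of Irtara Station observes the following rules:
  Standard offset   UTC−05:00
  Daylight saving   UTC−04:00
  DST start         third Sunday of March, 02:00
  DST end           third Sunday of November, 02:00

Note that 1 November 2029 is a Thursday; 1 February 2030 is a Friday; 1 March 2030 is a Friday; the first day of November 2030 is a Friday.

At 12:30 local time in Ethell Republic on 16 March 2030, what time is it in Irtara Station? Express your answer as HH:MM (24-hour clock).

1 November 2029 is a Thursday, so the first Monday is November 5.
1 February 2030 is a Friday, so the first Sunday is February 3.
16 March 2030 does not fall between 5 November 2029 and 3 February 2030, so daylight saving is not in effect and Ethell Republic is at UTC+01:00.
12:30 Ethell Republic − 1h = 11:30 UTC.
1 March 2030 is a Friday, so the first Sunday is March 3 and the third is March 17.
1 November 2030 is a Friday, so the first Sunday is November 3 and the third is November 17.
At the standard offset (UTC−05:00), 11:30 UTC − 5h = 06:30 Irtara Station standard time.
The standard-time date in Irtara Station, 16 March 2030, is outside the daylight-saving period (17 March – 17 November), so Irtara Station is on standard time, UTC−05:00.
11:30 UTC − 5h = 06:30 Irtara Station.

06:30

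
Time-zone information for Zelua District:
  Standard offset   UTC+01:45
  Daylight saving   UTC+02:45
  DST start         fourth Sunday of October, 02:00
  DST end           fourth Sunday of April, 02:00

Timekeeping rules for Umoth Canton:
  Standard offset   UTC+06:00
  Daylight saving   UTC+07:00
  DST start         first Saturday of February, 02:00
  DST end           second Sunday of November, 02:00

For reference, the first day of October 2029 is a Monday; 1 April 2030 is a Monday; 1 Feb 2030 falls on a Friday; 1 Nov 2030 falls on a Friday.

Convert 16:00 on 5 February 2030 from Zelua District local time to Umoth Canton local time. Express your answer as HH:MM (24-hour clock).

1 October 2029 is a Monday, so the first Sunday is October 7 and the fourth is October 28.
1 April 2030 is a Monday, so the first Sunday is April 7 and the fourth is April 28.
Daylight saving runs 28 October 2029 – 28 April 2030; 5 February 2030 is inside that window, so Zelua District is at UTC+02:45.
16:00 Zelua District − 2h45m = 13:15 UTC.
1 February 2030 is a Friday, so the first Saturday is February 2.
1 November 2030 is a Friday, so the first Sunday is November 3 and the second is November 10.
At the standard offset (UTC+06:00), 13:15 UTC + 6h = 19:15 Umoth Canton standard time.
The standard-time date in Umoth Canton, 5 February 2030, falls between 2 February and 10 November, so daylight saving is in effect and Umoth Canton is at UTC+07:00.
13:15 UTC + 7h = 20:15 Umoth Canton.

20:15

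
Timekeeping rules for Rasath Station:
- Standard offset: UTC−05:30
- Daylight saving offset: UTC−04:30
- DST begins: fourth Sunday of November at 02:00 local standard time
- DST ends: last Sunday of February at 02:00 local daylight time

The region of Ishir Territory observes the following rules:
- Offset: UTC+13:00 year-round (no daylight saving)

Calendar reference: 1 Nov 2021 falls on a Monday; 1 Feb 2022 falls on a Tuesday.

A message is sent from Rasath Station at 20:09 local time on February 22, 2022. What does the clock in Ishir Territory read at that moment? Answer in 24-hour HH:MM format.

13:39

1 November 2021 is a Monday, so the first Sunday is November 7 and the fourth is November 28.
1 February 2022 is a Tuesday, so Sundays fall on 6, 13, 20, 27; the last is February 27.
February 22, 2022 falls between 28 November 2021 and 27 February 2022, so daylight saving is in effect and Rasath Station is at UTC−04:30.
20:09 Rasath Station + 4h30m = 00:39 UTC (rolling into the next day, 23 February 2022).
Ishir Territory has no daylight saving, so its offset is UTC+13:00 year-round.
00:39 UTC + 13h = 13:39 Ishir Territory.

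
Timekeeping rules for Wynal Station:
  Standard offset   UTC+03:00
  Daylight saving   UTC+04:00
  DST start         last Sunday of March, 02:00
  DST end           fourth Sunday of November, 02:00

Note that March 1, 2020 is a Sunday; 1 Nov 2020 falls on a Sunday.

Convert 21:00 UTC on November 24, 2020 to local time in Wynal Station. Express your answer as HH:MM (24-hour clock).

00:00

1 March 2020 is a Sunday, so Sundays fall on 1, 8, 15, 22, 29; the last is March 29.
1 November 2020 is a Sunday, so the first Sunday is November 1 and the fourth is November 22.
At the standard offset (UTC+03:00), 21:00 UTC + 3h = 00:00 Wynal Station standard time (rolling into the next day, 25 November 2020).
The standard-time date in Wynal Station, November 25, 2020, does not fall between 29 March and 22 November, so daylight saving is not in effect and Wynal Station is at UTC+03:00.
21:00 UTC + 3h = 00:00 local (rolling into the next day, 25 November 2020).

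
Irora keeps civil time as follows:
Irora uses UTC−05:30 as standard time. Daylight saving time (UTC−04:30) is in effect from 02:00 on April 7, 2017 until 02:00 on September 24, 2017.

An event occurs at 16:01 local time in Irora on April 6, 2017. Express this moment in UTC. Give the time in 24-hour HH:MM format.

Daylight saving runs 7 April – 24 September; April 6, 2017 is outside that window, so Irora is on standard time at UTC−05:30.
16:01 local + 5h30m = 21:31 UTC.

21:31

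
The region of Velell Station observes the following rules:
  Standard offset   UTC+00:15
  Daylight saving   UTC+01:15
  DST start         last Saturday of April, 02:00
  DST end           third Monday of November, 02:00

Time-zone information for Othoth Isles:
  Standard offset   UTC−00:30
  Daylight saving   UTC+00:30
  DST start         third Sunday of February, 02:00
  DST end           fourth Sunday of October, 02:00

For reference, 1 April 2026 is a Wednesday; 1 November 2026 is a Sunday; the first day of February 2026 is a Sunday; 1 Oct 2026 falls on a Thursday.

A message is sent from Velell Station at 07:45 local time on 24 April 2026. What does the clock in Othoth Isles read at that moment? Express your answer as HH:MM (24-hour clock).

1 April 2026 is a Wednesday, so Saturdays fall on 4, 11, 18, 25; the last is April 25.
1 November 2026 is a Sunday, so the first Monday is November 2 and the third is November 16.
Daylight saving runs 25 April – 16 November; 24 April 2026 is outside that window, so Velell Station is on standard time at UTC+00:15.
07:45 Velell Station − 0h15m = 07:30 UTC.
1 February 2026 is a Sunday, so the first Sunday is February 1 and the third is February 15.
1 October 2026 is a Thursday, so the first Sunday is October 4 and the fourth is October 25.
At the standard offset (UTC−00:30), 07:30 UTC − 0h30m = 07:00 Othoth Isles standard time.
Daylight saving runs 15 February – 25 October; the standard-time date in Othoth Isles, 24 April 2026, is inside that window, so Othoth Isles is at UTC+00:30.
07:30 UTC + 0h30m = 08:00 Othoth Isles.

08:00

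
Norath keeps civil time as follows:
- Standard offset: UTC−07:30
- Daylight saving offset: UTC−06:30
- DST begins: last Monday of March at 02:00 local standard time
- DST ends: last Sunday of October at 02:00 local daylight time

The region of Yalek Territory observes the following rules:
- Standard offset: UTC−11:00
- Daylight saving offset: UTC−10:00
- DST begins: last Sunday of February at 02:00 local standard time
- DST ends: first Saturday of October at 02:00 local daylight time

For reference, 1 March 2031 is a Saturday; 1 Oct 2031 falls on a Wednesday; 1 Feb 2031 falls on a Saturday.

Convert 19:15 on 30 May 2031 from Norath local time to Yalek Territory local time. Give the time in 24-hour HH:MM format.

1 March 2031 is a Saturday, so Mondays fall on 3, 10, 17, 24, 31; the last is March 31.
1 October 2031 is a Wednesday, so Sundays fall on 5, 12, 19, 26; the last is October 26.
30 May 2031 falls between 31 March and 26 October, so daylight saving is in effect and Norath is at UTC−06:30.
19:15 Norath + 6h30m = 01:45 UTC (rolling into the next day, 31 May 2031).
1 February 2031 is a Saturday, so Sundays fall on 2, 9, 16, 23; the last is February 23.
1 October 2031 is a Wednesday, so the first Saturday is October 4.
At the standard offset (UTC−11:00), 01:45 UTC − 11h = 14:45 Yalek Territory standard time (rolling into the previous day, 30 May 2031).
The standard-time date in Yalek Territory, 30 May 2031, falls between 23 February and 4 October, so daylight saving is in effect and Yalek Territory is at UTC−10:00.
01:45 UTC − 10h = 15:45 Yalek Territory (rolling into the previous day, 30 May 2031).

15:45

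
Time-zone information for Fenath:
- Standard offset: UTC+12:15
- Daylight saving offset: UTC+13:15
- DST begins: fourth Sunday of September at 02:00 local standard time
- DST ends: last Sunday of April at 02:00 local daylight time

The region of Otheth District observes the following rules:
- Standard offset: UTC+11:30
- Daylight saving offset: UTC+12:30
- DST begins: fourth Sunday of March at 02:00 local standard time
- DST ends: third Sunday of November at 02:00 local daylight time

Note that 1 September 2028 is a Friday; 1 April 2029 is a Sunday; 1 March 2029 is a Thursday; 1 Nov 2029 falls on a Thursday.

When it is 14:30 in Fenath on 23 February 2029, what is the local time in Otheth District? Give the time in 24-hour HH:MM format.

1 September 2028 is a Friday, so the first Sunday is September 3 and the fourth is September 24.
1 April 2029 is a Sunday, so Sundays fall on 1, 8, 15, 22, 29; the last is April 29.
Daylight saving runs 24 September 2028 – 29 April 2029; 23 February 2029 is inside that window, so Fenath is at UTC+13:15.
14:30 Fenath − 13h15m = 01:15 UTC.
1 March 2029 is a Thursday, so the first Sunday is March 4 and the fourth is March 25.
1 November 2029 is a Thursday, so the first Sunday is November 4 and the third is November 18.
At the standard offset (UTC+11:30), 01:15 UTC + 11h30m = 12:45 Otheth District standard time.
The standard-time date in Otheth District, 23 February 2029, is outside the daylight-saving period (25 March – 18 November), so Otheth District is on standard time, UTC+11:30.
01:15 UTC + 11h30m = 12:45 Otheth District.

12:45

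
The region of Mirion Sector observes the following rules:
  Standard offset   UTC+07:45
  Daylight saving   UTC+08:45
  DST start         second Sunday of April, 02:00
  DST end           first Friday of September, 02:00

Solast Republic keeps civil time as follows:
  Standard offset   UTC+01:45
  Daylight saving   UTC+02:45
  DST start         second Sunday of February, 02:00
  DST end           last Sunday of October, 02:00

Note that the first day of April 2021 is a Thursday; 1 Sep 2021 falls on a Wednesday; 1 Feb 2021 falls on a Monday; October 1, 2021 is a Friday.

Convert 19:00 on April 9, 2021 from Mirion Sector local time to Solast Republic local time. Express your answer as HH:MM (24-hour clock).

1 April 2021 is a Thursday, so the first Sunday is April 4 and the second is April 11.
1 September 2021 is a Wednesday, so the first Friday is September 3.
April 9, 2021 is outside the daylight-saving period (11 April – 3 September), so Mirion Sector is on standard time, UTC+07:45.
19:00 Mirion Sector − 7h45m = 11:15 UTC.
1 February 2021 is a Monday, so the first Sunday is February 7 and the second is February 14.
1 October 2021 is a Friday, so Sundays fall on 3, 10, 17, 24, 31; the last is October 31.
At the standard offset (UTC+01:45), 11:15 UTC + 1h45m = 13:00 Solast Republic standard time.
The standard-time date in Solast Republic, April 9, 2021, falls between 14 February and 31 October, so daylight saving is in effect and Solast Republic is at UTC+02:45.
11:15 UTC + 2h45m = 14:00 Solast Republic.

14:00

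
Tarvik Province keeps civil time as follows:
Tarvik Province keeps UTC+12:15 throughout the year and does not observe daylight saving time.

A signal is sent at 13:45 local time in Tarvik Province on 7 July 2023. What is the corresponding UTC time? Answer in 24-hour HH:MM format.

Tarvik Province has no daylight saving, so its offset is UTC+12:15 year-round.
13:45 local − 12h15m = 01:30 UTC.

01:30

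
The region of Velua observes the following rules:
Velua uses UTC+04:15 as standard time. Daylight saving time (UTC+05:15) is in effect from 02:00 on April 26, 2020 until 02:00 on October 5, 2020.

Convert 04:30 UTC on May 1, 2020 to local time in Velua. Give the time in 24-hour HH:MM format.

At the standard offset (UTC+04:15), 04:30 UTC + 4h15m = 08:45 Velua standard time.
Daylight saving runs 26 April – 5 October; the standard-time date in Velua, May 1, 2020, is inside that window, so Velua is at UTC+05:15.
04:30 UTC + 5h15m = 09:45 local.

09:45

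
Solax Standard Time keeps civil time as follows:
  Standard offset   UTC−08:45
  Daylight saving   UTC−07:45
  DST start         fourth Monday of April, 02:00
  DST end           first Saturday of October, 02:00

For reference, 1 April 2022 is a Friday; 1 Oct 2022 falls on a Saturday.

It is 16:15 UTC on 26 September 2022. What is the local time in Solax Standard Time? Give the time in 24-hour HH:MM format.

08:30

1 April 2022 is a Friday, so the first Monday is April 4 and the fourth is April 25.
1 October 2022 is a Saturday, so the first Saturday is October 1.
At the standard offset (UTC−08:45), 16:15 UTC − 8h45m = 07:30 Solax Standard Time standard time.
Daylight saving runs 25 April – 1 October; the standard-time date in Solax Standard Time, 26 September 2022, is inside that window, so Solax Standard Time is at UTC−07:45.
16:15 UTC − 7h45m = 08:30 local.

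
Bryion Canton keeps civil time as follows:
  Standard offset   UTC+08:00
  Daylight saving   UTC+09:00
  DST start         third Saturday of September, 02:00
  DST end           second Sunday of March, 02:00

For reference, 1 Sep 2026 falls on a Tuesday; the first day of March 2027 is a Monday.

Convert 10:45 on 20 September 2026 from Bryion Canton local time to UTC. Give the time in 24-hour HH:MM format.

01:45

1 September 2026 is a Tuesday, so the first Saturday is September 5 and the third is September 19.
1 March 2027 is a Monday, so the first Sunday is March 7 and the second is March 14.
20 September 2026 lies within the daylight-saving period (19 September 2026 – 14 March 2027), so Bryion Canton is on daylight time, UTC+09:00.
10:45 local − 9h = 01:45 UTC.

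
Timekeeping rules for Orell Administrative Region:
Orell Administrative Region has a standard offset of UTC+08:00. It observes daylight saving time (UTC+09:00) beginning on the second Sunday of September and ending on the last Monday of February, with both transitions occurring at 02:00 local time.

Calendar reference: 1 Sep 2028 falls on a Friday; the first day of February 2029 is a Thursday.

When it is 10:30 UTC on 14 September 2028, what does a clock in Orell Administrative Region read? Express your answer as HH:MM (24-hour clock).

19:30

1 September 2028 is a Friday, so the first Sunday is September 3 and the second is September 10.
1 February 2029 is a Thursday, so Mondays fall on 5, 12, 19, 26; the last is February 26.
At the standard offset (UTC+08:00), 10:30 UTC + 8h = 18:30 Orell Administrative Region standard time.
The standard-time date in Orell Administrative Region, 14 September 2028, falls between 10 September 2028 and 26 February 2029, so daylight saving is in effect and Orell Administrative Region is at UTC+09:00.
10:30 UTC + 9h = 19:30 local.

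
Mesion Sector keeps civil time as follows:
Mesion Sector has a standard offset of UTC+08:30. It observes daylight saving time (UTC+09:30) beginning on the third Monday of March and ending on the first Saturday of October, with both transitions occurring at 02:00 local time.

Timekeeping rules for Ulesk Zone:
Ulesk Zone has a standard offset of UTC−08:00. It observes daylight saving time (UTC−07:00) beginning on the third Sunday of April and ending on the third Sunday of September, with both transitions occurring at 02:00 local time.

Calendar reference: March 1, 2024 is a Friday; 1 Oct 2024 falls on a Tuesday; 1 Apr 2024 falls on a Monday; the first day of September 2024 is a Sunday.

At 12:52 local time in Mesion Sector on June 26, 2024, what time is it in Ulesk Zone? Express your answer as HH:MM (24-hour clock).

20:22

1 March 2024 is a Friday, so the first Monday is March 4 and the third is March 18.
1 October 2024 is a Tuesday, so the first Saturday is October 5.
June 26, 2024 falls between 18 March and 5 October, so daylight saving is in effect and Mesion Sector is at UTC+09:30.
12:52 Mesion Sector − 9h30m = 03:22 UTC.
1 April 2024 is a Monday, so the first Sunday is April 7 and the third is April 21.
1 September 2024 is a Sunday, so the first Sunday is September 1 and the third is September 15.
At the standard offset (UTC−08:00), 03:22 UTC − 8h = 19:22 Ulesk Zone standard time (rolling into the previous day, 25 June 2024).
The standard-time date in Ulesk Zone, June 25, 2024, lies within the daylight-saving period (21 April – 15 September), so Ulesk Zone is on daylight time, UTC−07:00.
03:22 UTC − 7h = 20:22 Ulesk Zone (rolling into the previous day, 25 June 2024).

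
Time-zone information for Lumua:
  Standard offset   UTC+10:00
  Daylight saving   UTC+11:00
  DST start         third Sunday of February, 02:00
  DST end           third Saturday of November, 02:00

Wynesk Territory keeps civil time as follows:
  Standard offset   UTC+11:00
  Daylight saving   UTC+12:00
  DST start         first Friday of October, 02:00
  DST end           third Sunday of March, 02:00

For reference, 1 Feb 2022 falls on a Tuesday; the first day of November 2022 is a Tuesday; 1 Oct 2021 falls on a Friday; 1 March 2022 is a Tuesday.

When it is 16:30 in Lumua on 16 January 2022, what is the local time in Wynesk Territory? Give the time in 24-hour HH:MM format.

1 February 2022 is a Tuesday, so the first Sunday is February 6 and the third is February 20.
1 November 2022 is a Tuesday, so the first Saturday is November 5 and the third is November 19.
16 January 2022 is outside the daylight-saving period (20 February – 19 November), so Lumua is on standard time, UTC+10:00.
16:30 Lumua − 10h = 06:30 UTC.
1 October 2021 is a Friday, so the first Friday is October 1.
1 March 2022 is a Tuesday, so the first Sunday is March 6 and the third is March 20.
At the standard offset (UTC+11:00), 06:30 UTC + 11h = 17:30 Wynesk Territory standard time.
Daylight saving runs 1 October 2021 – 20 March 2022; the standard-time date in Wynesk Territory, 16 January 2022, is inside that window, so Wynesk Territory is at UTC+12:00.
06:30 UTC + 12h = 18:30 Wynesk Territory.

18:30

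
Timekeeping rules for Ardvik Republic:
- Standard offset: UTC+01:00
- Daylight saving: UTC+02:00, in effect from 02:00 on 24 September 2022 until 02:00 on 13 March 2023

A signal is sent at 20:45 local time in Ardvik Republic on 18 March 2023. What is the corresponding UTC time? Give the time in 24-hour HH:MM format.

19:45

18 March 2023 does not fall between 24 September 2022 and 13 March 2023, so daylight saving is not in effect and Ardvik Republic is at UTC+01:00.
20:45 local − 1h = 19:45 UTC.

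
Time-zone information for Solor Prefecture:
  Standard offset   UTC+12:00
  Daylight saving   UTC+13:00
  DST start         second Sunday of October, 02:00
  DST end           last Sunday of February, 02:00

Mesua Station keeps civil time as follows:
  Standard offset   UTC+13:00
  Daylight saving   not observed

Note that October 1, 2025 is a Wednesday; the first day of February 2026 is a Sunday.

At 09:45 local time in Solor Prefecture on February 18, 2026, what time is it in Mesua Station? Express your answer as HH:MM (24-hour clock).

1 October 2025 is a Wednesday, so the first Sunday is October 5 and the second is October 12.
1 February 2026 is a Sunday, so Sundays fall on 1, 8, 15, 22; the last is February 22.
February 18, 2026 lies within the daylight-saving period (12 October 2025 – 22 February 2026), so Solor Prefecture is on daylight time, UTC+13:00.
09:45 Solor Prefecture − 13h = 20:45 UTC (rolling into the previous day, 17 February 2026).
Mesua Station has no daylight saving, so its offset is UTC+13:00 year-round.
20:45 UTC + 13h = 09:45 Mesua Station (rolling into the next day, 18 February 2026).

09:45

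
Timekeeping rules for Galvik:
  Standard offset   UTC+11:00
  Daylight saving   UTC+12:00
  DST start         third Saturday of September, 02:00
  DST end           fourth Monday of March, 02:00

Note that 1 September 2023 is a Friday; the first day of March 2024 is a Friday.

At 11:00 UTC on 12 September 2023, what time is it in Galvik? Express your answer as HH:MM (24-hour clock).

22:00

1 September 2023 is a Friday, so the first Saturday is September 2 and the third is September 16.
1 March 2024 is a Friday, so the first Monday is March 4 and the fourth is March 25.
At the standard offset (UTC+11:00), 11:00 UTC + 11h = 22:00 Galvik standard time.
The standard-time date in Galvik, 12 September 2023, is outside the daylight-saving period (16 September 2023 – 25 March 2024), so Galvik is on standard time, UTC+11:00.
11:00 UTC + 11h = 22:00 local.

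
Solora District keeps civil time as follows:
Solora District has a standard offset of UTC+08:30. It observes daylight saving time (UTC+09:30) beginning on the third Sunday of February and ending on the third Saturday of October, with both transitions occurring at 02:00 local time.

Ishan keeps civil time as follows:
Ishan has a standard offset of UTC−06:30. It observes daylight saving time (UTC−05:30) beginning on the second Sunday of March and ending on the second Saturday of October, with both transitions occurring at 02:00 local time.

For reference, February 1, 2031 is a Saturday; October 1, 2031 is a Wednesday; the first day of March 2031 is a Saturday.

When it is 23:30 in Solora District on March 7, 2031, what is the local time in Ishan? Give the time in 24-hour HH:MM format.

1 February 2031 is a Saturday, so the first Sunday is February 2 and the third is February 16.
1 October 2031 is a Wednesday, so the first Saturday is October 4 and the third is October 18.
Daylight saving runs 16 February – 18 October; March 7, 2031 is inside that window, so Solora District is at UTC+09:30.
23:30 Solora District − 9h30m = 14:00 UTC.
1 March 2031 is a Saturday, so the first Sunday is March 2 and the second is March 9.
1 October 2031 is a Wednesday, so the first Saturday is October 4 and the second is October 11.
At the standard offset (UTC−06:30), 14:00 UTC − 6h30m = 07:30 Ishan standard time.
The standard-time date in Ishan, March 7, 2031, is outside the daylight-saving period (9 March – 11 October), so Ishan is on standard time, UTC−06:30.
14:00 UTC − 6h30m = 07:30 Ishan.

07:30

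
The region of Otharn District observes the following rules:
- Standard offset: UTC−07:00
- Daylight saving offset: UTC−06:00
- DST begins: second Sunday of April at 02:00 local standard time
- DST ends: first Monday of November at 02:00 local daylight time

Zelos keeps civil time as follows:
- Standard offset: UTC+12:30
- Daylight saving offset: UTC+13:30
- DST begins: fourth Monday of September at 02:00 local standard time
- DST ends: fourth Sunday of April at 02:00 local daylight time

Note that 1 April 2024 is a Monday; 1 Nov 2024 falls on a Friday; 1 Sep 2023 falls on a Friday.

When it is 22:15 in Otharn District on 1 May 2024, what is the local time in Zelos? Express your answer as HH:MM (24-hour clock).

16:45

1 April 2024 is a Monday, so the first Sunday is April 7 and the second is April 14.
1 November 2024 is a Friday, so the first Monday is November 4.
Daylight saving runs 14 April – 4 November; 1 May 2024 is inside that window, so Otharn District is at UTC−06:00.
22:15 Otharn District + 6h = 04:15 UTC (rolling into the next day, 2 May 2024).
1 September 2023 is a Friday, so the first Monday is September 4 and the fourth is September 25.
1 April 2024 is a Monday, so the first Sunday is April 7 and the fourth is April 28.
At the standard offset (UTC+12:30), 04:15 UTC + 12h30m = 16:45 Zelos standard time.
The standard-time date in Zelos, 2 May 2024, is outside the daylight-saving period (25 September 2023 – 28 April 2024), so Zelos is on standard time, UTC+12:30.
04:15 UTC + 12h30m = 16:45 Zelos.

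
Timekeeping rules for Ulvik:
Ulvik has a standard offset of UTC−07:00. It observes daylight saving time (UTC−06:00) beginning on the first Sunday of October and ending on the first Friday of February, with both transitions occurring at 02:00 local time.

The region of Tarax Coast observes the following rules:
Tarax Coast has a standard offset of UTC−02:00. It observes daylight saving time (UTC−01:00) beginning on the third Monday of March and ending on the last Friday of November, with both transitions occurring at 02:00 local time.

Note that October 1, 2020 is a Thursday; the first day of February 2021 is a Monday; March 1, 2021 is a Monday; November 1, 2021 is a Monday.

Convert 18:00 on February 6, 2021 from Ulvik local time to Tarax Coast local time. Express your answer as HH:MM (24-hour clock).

23:00

1 October 2020 is a Thursday, so the first Sunday is October 4.
1 February 2021 is a Monday, so the first Friday is February 5.
February 6, 2021 is outside the daylight-saving period (4 October 2020 – 5 February 2021), so Ulvik is on standard time, UTC−07:00.
18:00 Ulvik + 7h = 01:00 UTC (rolling into the next day, 7 February 2021).
1 March 2021 is a Monday, so the first Monday is March 1 and the third is March 15.
1 November 2021 is a Monday, so Fridays fall on 5, 12, 19, 26; the last is November 26.
At the standard offset (UTC−02:00), 01:00 UTC − 2h = 23:00 Tarax Coast standard time (rolling into the previous day, 6 February 2021).
Daylight saving runs 15 March – 26 November; the standard-time date in Tarax Coast, February 6, 2021, is outside that window, so Tarax Coast is on standard time at UTC−02:00.
01:00 UTC − 2h = 23:00 Tarax Coast (rolling into the previous day, 6 February 2021).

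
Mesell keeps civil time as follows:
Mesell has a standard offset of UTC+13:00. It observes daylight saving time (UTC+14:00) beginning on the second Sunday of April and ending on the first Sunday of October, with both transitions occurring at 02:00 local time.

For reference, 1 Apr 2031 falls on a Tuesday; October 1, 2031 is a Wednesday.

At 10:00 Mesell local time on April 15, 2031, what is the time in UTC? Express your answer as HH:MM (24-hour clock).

1 April 2031 is a Tuesday, so the first Sunday is April 6 and the second is April 13.
1 October 2031 is a Wednesday, so the first Sunday is October 5.
Daylight saving runs 13 April – 5 October; April 15, 2031 is inside that window, so Mesell is at UTC+14:00.
10:00 local − 14h = 20:00 UTC (rolling into the previous day, 14 April 2031).

20:00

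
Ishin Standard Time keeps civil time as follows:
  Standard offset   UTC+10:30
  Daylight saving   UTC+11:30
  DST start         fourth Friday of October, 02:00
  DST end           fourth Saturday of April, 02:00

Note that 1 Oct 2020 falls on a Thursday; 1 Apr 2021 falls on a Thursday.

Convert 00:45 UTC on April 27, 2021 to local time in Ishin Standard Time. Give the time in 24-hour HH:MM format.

1 October 2020 is a Thursday, so the first Friday is October 2 and the fourth is October 23.
1 April 2021 is a Thursday, so the first Saturday is April 3 and the fourth is April 24.
At the standard offset (UTC+10:30), 00:45 UTC + 10h30m = 11:15 Ishin Standard Time standard time.
The standard-time date in Ishin Standard Time, April 27, 2021, is outside the daylight-saving period (23 October 2020 – 24 April 2021), so Ishin Standard Time is on standard time, UTC+10:30.
00:45 UTC + 10h30m = 11:15 local.

11:15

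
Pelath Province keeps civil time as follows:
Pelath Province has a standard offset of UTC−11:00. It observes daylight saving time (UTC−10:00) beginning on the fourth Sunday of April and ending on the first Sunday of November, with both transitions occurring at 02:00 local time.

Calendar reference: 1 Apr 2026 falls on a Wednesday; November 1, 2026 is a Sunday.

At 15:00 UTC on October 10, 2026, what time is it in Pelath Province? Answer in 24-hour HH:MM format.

05:00

1 April 2026 is a Wednesday, so the first Sunday is April 5 and the fourth is April 26.
1 November 2026 is a Sunday, so the first Sunday is November 1.
At the standard offset (UTC−11:00), 15:00 UTC − 11h = 04:00 Pelath Province standard time.
Daylight saving runs 26 April – 1 November; the standard-time date in Pelath Province, October 10, 2026, is inside that window, so Pelath Province is at UTC−10:00.
15:00 UTC − 10h = 05:00 local.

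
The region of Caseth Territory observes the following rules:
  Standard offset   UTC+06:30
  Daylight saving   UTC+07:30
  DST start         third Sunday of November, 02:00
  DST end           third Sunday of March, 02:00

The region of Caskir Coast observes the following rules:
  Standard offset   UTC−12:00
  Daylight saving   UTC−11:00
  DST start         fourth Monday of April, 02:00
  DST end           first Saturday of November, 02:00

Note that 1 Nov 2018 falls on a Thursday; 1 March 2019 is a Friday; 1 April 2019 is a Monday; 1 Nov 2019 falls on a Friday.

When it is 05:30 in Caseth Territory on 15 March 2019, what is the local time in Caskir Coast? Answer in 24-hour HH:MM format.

10:00

1 November 2018 is a Thursday, so the first Sunday is November 4 and the third is November 18.
1 March 2019 is a Friday, so the first Sunday is March 3 and the third is March 17.
15 March 2019 lies within the daylight-saving period (18 November 2018 – 17 March 2019), so Caseth Territory is on daylight time, UTC+07:30.
05:30 Caseth Territory − 7h30m = 22:00 UTC (rolling into the previous day, 14 March 2019).
1 April 2019 is a Monday, so the first Monday is April 1 and the fourth is April 22.
1 November 2019 is a Friday, so the first Saturday is November 2.
At the standard offset (UTC−12:00), 22:00 UTC − 12h = 10:00 Caskir Coast standard time.
The standard-time date in Caskir Coast, 14 March 2019, is outside the daylight-saving period (22 April – 2 November), so Caskir Coast is on standard time, UTC−12:00.
22:00 UTC − 12h = 10:00 Caskir Coast.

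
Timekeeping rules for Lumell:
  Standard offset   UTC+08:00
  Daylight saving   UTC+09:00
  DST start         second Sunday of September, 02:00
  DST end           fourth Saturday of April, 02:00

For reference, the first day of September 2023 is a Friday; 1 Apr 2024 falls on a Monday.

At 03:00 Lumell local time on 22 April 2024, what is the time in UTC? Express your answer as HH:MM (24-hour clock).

1 September 2023 is a Friday, so the first Sunday is September 3 and the second is September 10.
1 April 2024 is a Monday, so the first Saturday is April 6 and the fourth is April 27.
22 April 2024 lies within the daylight-saving period (10 September 2023 – 27 April 2024), so Lumell is on daylight time, UTC+09:00.
03:00 local − 9h = 18:00 UTC (rolling into the previous day, 21 April 2024).

18:00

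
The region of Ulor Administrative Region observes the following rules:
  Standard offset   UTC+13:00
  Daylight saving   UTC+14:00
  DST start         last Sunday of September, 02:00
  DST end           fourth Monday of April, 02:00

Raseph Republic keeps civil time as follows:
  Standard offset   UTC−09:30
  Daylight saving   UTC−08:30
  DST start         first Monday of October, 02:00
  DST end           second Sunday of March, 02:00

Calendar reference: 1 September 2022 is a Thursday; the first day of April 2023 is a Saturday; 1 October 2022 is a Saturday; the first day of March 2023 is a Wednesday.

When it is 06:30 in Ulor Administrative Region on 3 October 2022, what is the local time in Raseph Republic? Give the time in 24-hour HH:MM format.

1 September 2022 is a Thursday, so Sundays fall on 4, 11, 18, 25; the last is September 25.
1 April 2023 is a Saturday, so the first Monday is April 3 and the fourth is April 24.
3 October 2022 falls between 25 September 2022 and 24 April 2023, so daylight saving is in effect and Ulor Administrative Region is at UTC+14:00.
06:30 Ulor Administrative Region − 14h = 16:30 UTC (rolling into the previous day, 2 October 2022).
1 October 2022 is a Saturday, so the first Monday is October 3.
1 March 2023 is a Wednesday, so the first Sunday is March 5 and the second is March 12.
At the standard offset (UTC−09:30), 16:30 UTC − 9h30m = 07:00 Raseph Republic standard time.
Daylight saving runs 3 October 2022 – 12 March 2023; the standard-time date in Raseph Republic, 2 October 2022, is outside that window, so Raseph Republic is on standard time at UTC−09:30.
16:30 UTC − 9h30m = 07:00 Raseph Republic.

07:00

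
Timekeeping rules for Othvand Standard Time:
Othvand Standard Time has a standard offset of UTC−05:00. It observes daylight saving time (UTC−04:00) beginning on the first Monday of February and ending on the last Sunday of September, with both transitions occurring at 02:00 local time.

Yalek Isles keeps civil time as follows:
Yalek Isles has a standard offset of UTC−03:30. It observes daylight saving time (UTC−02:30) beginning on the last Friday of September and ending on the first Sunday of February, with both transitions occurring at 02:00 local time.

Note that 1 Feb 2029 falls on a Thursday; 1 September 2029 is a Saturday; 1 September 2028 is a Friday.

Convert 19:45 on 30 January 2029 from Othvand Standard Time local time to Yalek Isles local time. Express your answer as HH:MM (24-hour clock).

1 February 2029 is a Thursday, so the first Monday is February 5.
1 September 2029 is a Saturday, so Sundays fall on 2, 9, 16, 23, 30; the last is September 30.
30 January 2029 is outside the daylight-saving period (5 February – 30 September), so Othvand Standard Time is on standard time, UTC−05:00.
19:45 Othvand Standard Time + 5h = 00:45 UTC (rolling into the next day, 31 January 2029).
1 September 2028 is a Friday, so Fridays fall on 1, 8, 15, 22, 29; the last is September 29.
1 February 2029 is a Thursday, so the first Sunday is February 4.
At the standard offset (UTC−03:30), 00:45 UTC − 3h30m = 21:15 Yalek Isles standard time (rolling into the previous day, 30 January 2029).
The standard-time date in Yalek Isles, 30 January 2029, lies within the daylight-saving period (29 September 2028 – 4 February 2029), so Yalek Isles is on daylight time, UTC−02:30.
00:45 UTC − 2h30m = 22:15 Yalek Isles (rolling into the previous day, 30 January 2029).

22:15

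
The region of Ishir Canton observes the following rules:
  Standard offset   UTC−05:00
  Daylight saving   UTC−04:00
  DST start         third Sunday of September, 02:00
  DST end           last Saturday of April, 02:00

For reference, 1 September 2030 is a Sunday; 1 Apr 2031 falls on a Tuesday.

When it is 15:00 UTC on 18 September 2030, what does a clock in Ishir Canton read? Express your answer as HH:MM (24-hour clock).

11:00

1 September 2030 is a Sunday, so the first Sunday is September 1 and the third is September 15.
1 April 2031 is a Tuesday, so Saturdays fall on 5, 12, 19, 26; the last is April 26.
At the standard offset (UTC−05:00), 15:00 UTC − 5h = 10:00 Ishir Canton standard time.
The standard-time date in Ishir Canton, 18 September 2030, falls between 15 September 2030 and 26 April 2031, so daylight saving is in effect and Ishir Canton is at UTC−04:00.
15:00 UTC − 4h = 11:00 local.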